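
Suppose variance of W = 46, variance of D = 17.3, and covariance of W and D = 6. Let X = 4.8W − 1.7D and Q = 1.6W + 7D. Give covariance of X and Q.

covariance of X and Q = 332.69

By bilinearity, covariance of X and Q = ac·variance of W + bd·variance of D + (ad+bc)·covariance of W and D, with a=4.8, b=-1.7, c=1.6, d=7.
ac·variance of W = 4.8·1.6·46 = 353.28
bd·variance of D = (-1.7)·7·17.3 = -205.87
(ad+bc)·covariance of W and D = (30.88)·6 = 185.28
covariance of X and Q = 353.28 + (-205.87) + 185.28 = 332.69.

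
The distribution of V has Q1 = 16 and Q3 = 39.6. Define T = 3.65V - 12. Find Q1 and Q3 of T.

Q1(T) = 46.4, Q3(T) = 132.54

a = 3.65 > 0: Q1(T) = a·Q1(V)+b = 46.4, Q3(T) = a·Q3(V)+b = 132.54.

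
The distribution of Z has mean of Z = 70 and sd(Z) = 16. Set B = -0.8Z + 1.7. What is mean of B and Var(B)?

B = -0.8Z + 1.7 is linear with a = -0.8, b = 1.7.
mean of B = a·mean of Z + b = (-0.8)·70 + 1.7 = -54.3.
Var(Z) = 16² = 256.
Var(B) = a²·Var(Z) = (-0.8)²·256 = 163.84 (the additive constant 1.7 does not affect variance).

mean of B = -54.3, Var(B) = 163.84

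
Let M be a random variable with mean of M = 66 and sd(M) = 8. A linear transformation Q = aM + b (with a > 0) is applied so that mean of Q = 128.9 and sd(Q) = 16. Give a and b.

a = 2, b = -3.1

sd(Q) = a·sd(M) (a > 0), so a = 16/8 = 2.
mean of Q = a·mean of M + b, so b = 128.9 − 2·66 = -3.1.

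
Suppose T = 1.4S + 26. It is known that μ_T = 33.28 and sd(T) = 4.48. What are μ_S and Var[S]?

From T = 1.4S + 26: μ_T = a·μ_S + b, so μ_S = (μ_T − b)/a = (33.28 − 26)/1.4 = 5.2.
Var[T] = 4.48² = 20.0704.
Var[T] = a²·Var[S], so Var[S] = 20.0704/1.4² = 10.24.

μ_S = 5.2, Var[S] = 10.24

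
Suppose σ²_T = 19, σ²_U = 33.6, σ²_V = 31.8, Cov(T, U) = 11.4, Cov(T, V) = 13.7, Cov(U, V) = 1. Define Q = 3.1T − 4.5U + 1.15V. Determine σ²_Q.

σ²_Q = a²·σ²_T + b²·σ²_U + c²·σ²_V + 2ab·Cov(T, U) + 2ac·Cov(T, V) + 2bc·Cov(U, V), with a = 3.1, b = -4.5, c = 1.15.
= 182.59 + 680.4 + 42.0555 + (-318.06) + 97.681 + (-10.35)
= 674.3165.

σ²_Q = 674.3165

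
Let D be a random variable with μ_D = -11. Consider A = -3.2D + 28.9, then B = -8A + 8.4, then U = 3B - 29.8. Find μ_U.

μ_A = (-3.2)·(-11) + 28.9 = 64.1.
μ_B = (-8)·64.1 + 8.4 = -504.4.
μ_U = 3·(-504.4) + (-29.8) = -1543.

μ_U = -1543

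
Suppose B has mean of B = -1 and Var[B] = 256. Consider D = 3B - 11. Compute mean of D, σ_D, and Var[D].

mean of D = -14, σ_D = 48, Var[D] = 2304

D = 3B - 11 is linear with a = 3, b = -11.
mean of D = a·mean of B + b = 3·(-1) + (-11) = -14.
σ_B = √256 = 16.
σ_D = |a|·σ_B = |3|·16 = 48.
Var[D] = a²·Var[B] = 3²·256 = 2304 (the additive constant -11 does not affect variance).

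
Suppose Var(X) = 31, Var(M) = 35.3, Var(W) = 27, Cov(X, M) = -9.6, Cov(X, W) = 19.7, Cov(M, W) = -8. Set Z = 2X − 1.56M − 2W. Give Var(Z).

Var(Z) = a²·Var(X) + b²·Var(M) + c²·Var(W) + 2ab·Cov(X, M) + 2ac·Cov(X, W) + 2bc·Cov(M, W), with a = 2, b = -1.56, c = -2.
= 124 + 85.90608 + 108 + 59.904 + (-157.6) + (-49.92)
= 170.29008.

Var(Z) = 170.29008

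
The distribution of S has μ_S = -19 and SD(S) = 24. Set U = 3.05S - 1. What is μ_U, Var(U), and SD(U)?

μ_U = -58.95, Var(U) = 5358.24, SD(U) = 73.2

U = 3.05S - 1 is linear with a = 3.05, b = -1.
μ_U = a·μ_S + b = 3.05·(-19) + (-1) = -58.95.
Var(S) = 24² = 576.
Var(U) = a²·Var(S) = 3.05²·576 = 5358.24 (the additive constant -1 does not affect variance).
SD(U) = |a|·SD(S) = |3.05|·24 = 73.2.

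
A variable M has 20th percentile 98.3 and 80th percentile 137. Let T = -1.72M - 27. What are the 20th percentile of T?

20th percentile of T = -262.64

Since a = -1.72 < 0 the transformation is decreasing, reversing order: the 20th percentile of T corresponds to the 80th percentile of M.
So P_{20}(T) = a·P_{80}(M) + b = (-1.72)·137 + (-27) = -262.64.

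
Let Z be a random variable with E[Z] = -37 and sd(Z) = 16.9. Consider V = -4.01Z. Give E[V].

V = -4.01Z is linear with a = -4.01, b = 0.
E[V] = a·E[Z] + b = (-4.01)·(-37) = 148.37.

E[V] = 148.37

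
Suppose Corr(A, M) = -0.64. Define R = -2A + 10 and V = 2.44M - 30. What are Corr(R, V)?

Corr(R, V) = 0.64

Linear rescalings preserve |correlation|; the slopes -2 and 2.44 have opposite signs, so the correlation flips sign: Corr(R, V) = −Corr(A, M) = 0.64.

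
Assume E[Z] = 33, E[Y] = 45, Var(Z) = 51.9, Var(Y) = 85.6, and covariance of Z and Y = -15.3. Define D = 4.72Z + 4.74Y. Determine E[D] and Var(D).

E[D] = 369.06, Var(D) = 2394.86784

E[D] = 4.72·E[Z] + 4.74·E[Y] = 4.72·33 + 4.74·45 = 369.06.
Var(D) = a²·Var(Z) + b²·Var(Y) + 2ab·covariance of Z and Y with a = 4.72, b = 4.74.
= 4.72²·51.9 + 4.74²·85.6 + 2·4.72·4.74·(-15.3)
= 1156.24896 + 1923.22656 + (-684.60768) = 2394.86784.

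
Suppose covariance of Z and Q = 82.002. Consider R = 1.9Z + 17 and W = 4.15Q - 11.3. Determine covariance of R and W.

covariance of R and W = a·c·covariance of Z and Q = 1.9·4.15·82.002 = 646.58577. Additive constants drop out.

covariance of R and W = 646.58577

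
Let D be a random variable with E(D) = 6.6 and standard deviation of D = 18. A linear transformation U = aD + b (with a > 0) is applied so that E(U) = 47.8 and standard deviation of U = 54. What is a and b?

standard deviation of U = a·standard deviation of D (a > 0), so a = 54/18 = 3.
E(U) = a·E(D) + b, so b = 47.8 − 3·6.6 = 28.

a = 3, b = 28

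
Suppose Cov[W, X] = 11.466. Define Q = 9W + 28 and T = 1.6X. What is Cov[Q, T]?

Cov[Q, T] = 165.1104

Cov[Q, T] = a·c·Cov[W, X] = 9·1.6·11.466 = 165.1104. Additive constants drop out.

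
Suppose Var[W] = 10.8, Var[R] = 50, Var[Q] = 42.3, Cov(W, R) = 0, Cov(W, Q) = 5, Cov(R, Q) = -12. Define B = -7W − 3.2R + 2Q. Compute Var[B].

Var[B] = 1224

Var[B] = a²·Var[W] + b²·Var[R] + c²·Var[Q] + 2ab·Cov(W, R) + 2ac·Cov(W, Q) + 2bc·Cov(R, Q), with a = -7, b = -3.2, c = 2.
= 529.2 + 512 + 169.2 + 0 + (-140) + 153.6
= 1224.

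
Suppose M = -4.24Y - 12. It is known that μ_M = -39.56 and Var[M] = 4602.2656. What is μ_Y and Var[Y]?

μ_Y = 6.5, Var[Y] = 256

From M = -4.24Y - 12: μ_M = a·μ_Y + b, so μ_Y = (μ_M − b)/a = (-39.56 − (-12))/(-4.24) = 6.5.
Var[M] = a²·Var[Y], so Var[Y] = 4602.2656/(-4.24)² = 256.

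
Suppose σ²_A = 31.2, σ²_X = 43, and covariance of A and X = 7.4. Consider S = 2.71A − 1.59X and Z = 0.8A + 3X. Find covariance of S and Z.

By bilinearity, covariance of S and Z = ac·σ²_A + bd·σ²_X + (ad+bc)·covariance of A and X, with a=2.71, b=-1.59, c=0.8, d=3.
ac·σ²_A = 2.71·0.8·31.2 = 67.6416
bd·σ²_X = (-1.59)·3·43 = -205.11
(ad+bc)·covariance of A and X = (6.858)·7.4 = 50.7492
covariance of S and Z = 67.6416 + (-205.11) + 50.7492 = -86.7192.

covariance of S and Z = -86.7192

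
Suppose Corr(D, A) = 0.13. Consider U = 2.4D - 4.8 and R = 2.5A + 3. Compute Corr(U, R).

Linear rescalings preserve correlation up to sign; here the slopes 2.4 and 2.5 have the same sign, so Corr(U, R) = Corr(D, A) = 0.13.

Corr(U, R) = 0.13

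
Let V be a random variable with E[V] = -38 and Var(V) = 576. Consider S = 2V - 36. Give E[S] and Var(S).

E[S] = -112, Var(S) = 2304

S = 2V - 36 is linear with a = 2, b = -36.
E[S] = a·E[V] + b = 2·(-38) + (-36) = -112.
Var(S) = a²·Var(V) = 2²·576 = 2304 (the additive constant -36 does not affect variance).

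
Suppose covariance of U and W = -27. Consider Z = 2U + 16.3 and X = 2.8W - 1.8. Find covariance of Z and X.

covariance of Z and X = -151.2

covariance of Z and X = a·c·covariance of U and W = 2·2.8·(-27) = -151.2. Additive constants drop out.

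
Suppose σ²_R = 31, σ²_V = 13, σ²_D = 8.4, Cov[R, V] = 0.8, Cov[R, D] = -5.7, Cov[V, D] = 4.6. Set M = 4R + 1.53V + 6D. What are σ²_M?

σ²_M = 649.4797

σ²_M = a²·σ²_R + b²·σ²_V + c²·σ²_D + 2ab·Cov[R, V] + 2ac·Cov[R, D] + 2bc·Cov[V, D], with a = 4, b = 1.53, c = 6.
= 496 + 30.4317 + 302.4 + 9.792 + (-273.6) + 84.456
= 649.4797.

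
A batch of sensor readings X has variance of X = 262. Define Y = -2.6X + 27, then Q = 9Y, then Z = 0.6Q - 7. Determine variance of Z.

variance of Y = (-2.6)²·262 = 1771.12.
variance of Q = 9²·1771.12 = 143460.72.
variance of Z = 0.6²·143460.72 = 51645.8592.

variance of Z = 51645.8592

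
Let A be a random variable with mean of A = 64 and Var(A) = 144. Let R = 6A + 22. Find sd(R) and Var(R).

sd(R) = 72, Var(R) = 5184

R = 6A + 22 is linear with a = 6, b = 22.
sd(A) = √144 = 12.
sd(R) = |a|·sd(A) = |6|·12 = 72.
Var(R) = a²·Var(A) = 6²·144 = 5184 (the additive constant 22 does not affect variance).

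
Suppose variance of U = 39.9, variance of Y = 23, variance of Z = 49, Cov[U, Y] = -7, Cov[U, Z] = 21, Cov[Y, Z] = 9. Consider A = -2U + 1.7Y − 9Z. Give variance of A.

variance of A = 4723.27

variance of A = a²·variance of U + b²·variance of Y + c²·variance of Z + 2ab·Cov[U, Y] + 2ac·Cov[U, Z] + 2bc·Cov[Y, Z], with a = -2, b = 1.7, c = -9.
= 159.6 + 66.47 + 3969 + 47.6 + 756 + (-275.4)
= 4723.27.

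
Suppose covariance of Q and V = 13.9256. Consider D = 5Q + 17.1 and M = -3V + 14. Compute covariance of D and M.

covariance of D and M = -208.884

covariance of D and M = a·c·covariance of Q and V = 5·(-3)·13.9256 = -208.884. Additive constants drop out.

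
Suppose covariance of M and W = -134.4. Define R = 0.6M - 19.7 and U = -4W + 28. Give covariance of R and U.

covariance of R and U = a·c·covariance of M and W = 0.6·(-4)·(-134.4) = 322.56. Additive constants drop out.

covariance of R and U = 322.56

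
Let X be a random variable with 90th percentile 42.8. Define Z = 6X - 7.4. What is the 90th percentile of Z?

Since a = 6 > 0 the transformation is increasing, so the 90th percentile of Z = a·(P_{90} of X) + b = 6·42.8 + (-7.4) = 249.4.

90th percentile of Z = 249.4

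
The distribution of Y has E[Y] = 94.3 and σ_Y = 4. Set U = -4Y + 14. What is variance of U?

variance of U = 256

U = -4Y + 14 is linear with a = -4, b = 14.
variance of Y = 4² = 16.
variance of U = a²·variance of Y = (-4)²·16 = 256 (the additive constant 14 does not affect variance).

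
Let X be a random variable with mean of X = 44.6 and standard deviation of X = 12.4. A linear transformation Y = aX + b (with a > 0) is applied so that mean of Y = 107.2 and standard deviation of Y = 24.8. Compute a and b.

standard deviation of Y = a·standard deviation of X (a > 0), so a = 24.8/12.4 = 2.
mean of Y = a·mean of X + b, so b = 107.2 − 2·44.6 = 18.

a = 2, b = 18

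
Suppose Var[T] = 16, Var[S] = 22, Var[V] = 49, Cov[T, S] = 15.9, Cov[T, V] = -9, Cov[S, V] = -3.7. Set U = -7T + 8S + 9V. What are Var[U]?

Var[U] = a²·Var[T] + b²·Var[S] + c²·Var[V] + 2ab·Cov[T, S] + 2ac·Cov[T, V] + 2bc·Cov[S, V], with a = -7, b = 8, c = 9.
= 784 + 1408 + 3969 + (-1780.8) + 1134 + (-532.8)
= 4981.4.

Var[U] = 4981.4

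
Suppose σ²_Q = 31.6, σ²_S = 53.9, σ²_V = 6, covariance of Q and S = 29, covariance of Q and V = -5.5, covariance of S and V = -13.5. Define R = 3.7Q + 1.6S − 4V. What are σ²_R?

σ²_R = 1345.548

σ²_R = a²·σ²_Q + b²·σ²_S + c²·σ²_V + 2ab·covariance of Q and S + 2ac·covariance of Q and V + 2bc·covariance of S and V, with a = 3.7, b = 1.6, c = -4.
= 432.604 + 137.984 + 96 + 343.36 + 162.8 + 172.8
= 1345.548.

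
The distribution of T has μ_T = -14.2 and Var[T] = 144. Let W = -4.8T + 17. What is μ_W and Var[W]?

W = -4.8T + 17 is linear with a = -4.8, b = 17.
μ_W = a·μ_T + b = (-4.8)·(-14.2) + 17 = 85.16.
Var[W] = a²·Var[T] = (-4.8)²·144 = 3317.76 (the additive constant 17 does not affect variance).

μ_W = 85.16, Var[W] = 3317.76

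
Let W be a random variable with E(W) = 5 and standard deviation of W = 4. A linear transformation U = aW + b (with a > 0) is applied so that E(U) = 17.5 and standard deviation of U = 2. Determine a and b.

a = 0.5, b = 15

standard deviation of U = a·standard deviation of W (a > 0), so a = 2/4 = 0.5.
E(U) = a·E(W) + b, so b = 17.5 − 0.5·5 = 15.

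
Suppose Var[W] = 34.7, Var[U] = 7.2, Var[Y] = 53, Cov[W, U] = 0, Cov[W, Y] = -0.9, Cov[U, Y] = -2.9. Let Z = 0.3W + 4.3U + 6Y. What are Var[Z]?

Var[Z] = 1891.371

Var[Z] = a²·Var[W] + b²·Var[U] + c²·Var[Y] + 2ab·Cov[W, U] + 2ac·Cov[W, Y] + 2bc·Cov[U, Y], with a = 0.3, b = 4.3, c = 6.
= 3.123 + 133.128 + 1908 + 0 + (-3.24) + (-149.64)
= 1891.371.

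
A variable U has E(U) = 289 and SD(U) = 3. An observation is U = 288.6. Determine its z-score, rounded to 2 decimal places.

z = -0.13

z = (U − E(U)) / SD(U) = (288.6 − 289) / 3 ≈ -0.13.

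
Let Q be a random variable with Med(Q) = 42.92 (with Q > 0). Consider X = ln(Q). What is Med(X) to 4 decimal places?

Med(X) = 3.7593

ln(Q) is monotone on this domain, so Med(X) = ln(42.92) ≈ 3.7593.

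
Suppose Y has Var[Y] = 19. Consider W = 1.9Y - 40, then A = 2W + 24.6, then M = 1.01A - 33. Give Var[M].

Var[W] = 1.9²·19 = 68.59.
Var[A] = 2²·68.59 = 274.36.
Var[M] = 1.01²·274.36 = 279.874636.

Var[M] = 279.874636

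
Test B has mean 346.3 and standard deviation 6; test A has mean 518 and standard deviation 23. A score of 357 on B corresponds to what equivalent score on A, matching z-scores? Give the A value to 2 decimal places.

z = (357 − 346.3)/6 ≈ 1.7833.
A = 518 + z·23 = 518 + (357 − 346.3)·23/6 ≈ 559.02.

A = 559.02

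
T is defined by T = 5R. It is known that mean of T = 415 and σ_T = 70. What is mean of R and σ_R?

From T = 5R: mean of T = a·mean of R + b, so mean of R = (mean of T − b)/a = (415 − 0)/5 = 83.
σ_T = |a|·σ_R, so σ_R = 70/|5| = 14.

mean of R = 83, σ_R = 14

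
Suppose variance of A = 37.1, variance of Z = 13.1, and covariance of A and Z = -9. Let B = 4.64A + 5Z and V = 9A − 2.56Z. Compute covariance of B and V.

By bilinearity, covariance of B and V = ac·variance of A + bd·variance of Z + (ad+bc)·covariance of A and Z, with a=4.64, b=5, c=9, d=-2.56.
ac·variance of A = 4.64·9·37.1 = 1549.296
bd·variance of Z = 5·(-2.56)·13.1 = -167.68
(ad+bc)·covariance of A and Z = (33.1216)·(-9) = -298.0944
covariance of B and V = 1549.296 + (-167.68) + (-298.0944) = 1083.5216.

covariance of B and V = 1083.5216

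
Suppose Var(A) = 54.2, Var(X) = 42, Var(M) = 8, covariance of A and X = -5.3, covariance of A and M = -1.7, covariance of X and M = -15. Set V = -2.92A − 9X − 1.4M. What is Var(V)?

Var(V) = a²·Var(A) + b²·Var(X) + c²·Var(M) + 2ab·covariance of A and X + 2ac·covariance of A and M + 2bc·covariance of X and M, with a = -2.92, b = -9, c = -1.4.
= 462.13088 + 3402 + 15.68 + (-278.568) + (-13.8992) + (-378)
= 3209.34368.

Var(V) = 3209.34368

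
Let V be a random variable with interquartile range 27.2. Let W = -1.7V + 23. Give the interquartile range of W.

IQR(W) = 46.24

Under W = aV + b, IQR(W) = |a|·IQR(V) = |-1.7|·27.2 = 46.24 (shifts cancel; spread scales by |a|).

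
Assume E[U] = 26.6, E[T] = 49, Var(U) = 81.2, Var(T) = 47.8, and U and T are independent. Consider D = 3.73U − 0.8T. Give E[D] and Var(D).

E[D] = 3.73·E[U] + (-0.8)·E[T] = 3.73·26.6 + (-0.8)·49 = 60.018.
Var(D) = a²·Var(U) + b²·Var(T) + 2ab·Cov(U, T) with a = 3.73, b = -0.8.
Independence gives Cov(U, T) = 0.
= 3.73²·81.2 + (-0.8)²·47.8 + 2·3.73·(-0.8)·0
= 1129.72748 + 30.592 + 0 = 1160.31948.

E[D] = 60.018, Var(D) = 1160.31948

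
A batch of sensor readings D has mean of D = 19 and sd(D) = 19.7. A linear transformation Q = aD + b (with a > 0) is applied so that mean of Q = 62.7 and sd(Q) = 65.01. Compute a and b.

sd(Q) = a·sd(D) (a > 0), so a = 65.01/19.7 = 3.3.
mean of Q = a·mean of D + b, so b = 62.7 − 3.3·19 = 0.

a = 3.3, b = 0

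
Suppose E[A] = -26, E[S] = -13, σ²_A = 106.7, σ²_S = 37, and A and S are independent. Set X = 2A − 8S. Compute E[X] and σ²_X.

E[X] = 2·E[A] + (-8)·E[S] = 2·(-26) + (-8)·(-13) = 52.
σ²_X = a²·σ²_A + b²·σ²_S + 2ab·Cov[A, S] with a = 2, b = -8.
Independence gives Cov[A, S] = 0.
= 2²·106.7 + (-8)²·37 + 2·2·(-8)·0
= 426.8 + 2368 + 0 = 2794.8.

E[X] = 52, σ²_X = 2794.8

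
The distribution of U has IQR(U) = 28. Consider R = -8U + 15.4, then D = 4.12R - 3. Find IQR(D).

IQR(D) = 922.88

IQR(R) = |-8|·28 = 224.
IQR(D) = |4.12|·224 = 922.88.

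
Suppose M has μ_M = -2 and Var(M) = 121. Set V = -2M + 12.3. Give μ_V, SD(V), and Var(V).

μ_V = 16.3, SD(V) = 22, Var(V) = 484

V = -2M + 12.3 is linear with a = -2, b = 12.3.
μ_V = a·μ_M + b = (-2)·(-2) + 12.3 = 16.3.
SD(M) = √121 = 11.
SD(V) = |a|·SD(M) = |-2|·11 = 22.
Var(V) = a²·Var(M) = (-2)²·121 = 484 (the additive constant 12.3 does not affect variance).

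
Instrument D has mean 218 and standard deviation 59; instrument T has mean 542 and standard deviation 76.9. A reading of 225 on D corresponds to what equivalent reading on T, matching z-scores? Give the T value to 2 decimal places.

T = 551.12

z = (225 − 218)/59 ≈ 0.1186.
T = 542 + z·76.9 = 542 + (225 − 218)·76.9/59 ≈ 551.12.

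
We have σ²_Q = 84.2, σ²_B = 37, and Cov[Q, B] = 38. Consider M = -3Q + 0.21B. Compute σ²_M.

σ²_M = 711.5517

σ²_M = a²·σ²_Q + b²·σ²_B + 2ab·Cov[Q, B] with a = -3, b = 0.21.
= (-3)²·84.2 + 0.21²·37 + 2·(-3)·0.21·38
= 757.8 + 1.6317 + (-47.88) = 711.5517.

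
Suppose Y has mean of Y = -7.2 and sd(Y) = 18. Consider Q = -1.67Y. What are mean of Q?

mean of Q = 12.024

Q = -1.67Y is linear with a = -1.67, b = 0.
mean of Q = a·mean of Y + b = (-1.67)·(-7.2) = 12.024.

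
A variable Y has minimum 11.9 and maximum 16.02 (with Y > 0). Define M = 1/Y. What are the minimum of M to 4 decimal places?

1/Y is decreasing on this domain, so min(M) comes from max(Y) = 16.02: min(M) = 1/(16.02) ≈ 0.0624.

min(M) = 0.0624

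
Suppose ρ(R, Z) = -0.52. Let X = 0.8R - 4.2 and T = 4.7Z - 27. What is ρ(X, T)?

Linear rescalings preserve correlation up to sign; here the slopes 0.8 and 4.7 have the same sign, so ρ(X, T) = ρ(R, Z) = -0.52.

ρ(X, T) = -0.52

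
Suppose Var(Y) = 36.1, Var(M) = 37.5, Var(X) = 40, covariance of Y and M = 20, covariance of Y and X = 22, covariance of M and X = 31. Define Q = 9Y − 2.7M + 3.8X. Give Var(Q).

Var(Q) = 3671.755

Var(Q) = a²·Var(Y) + b²·Var(M) + c²·Var(X) + 2ab·covariance of Y and M + 2ac·covariance of Y and X + 2bc·covariance of M and X, with a = 9, b = -2.7, c = 3.8.
= 2924.1 + 273.375 + 577.6 + (-972) + 1504.8 + (-636.12)
= 3671.755.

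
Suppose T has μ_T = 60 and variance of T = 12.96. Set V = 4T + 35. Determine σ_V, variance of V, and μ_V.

V = 4T + 35 is linear with a = 4, b = 35.
σ_T = √12.96 = 3.6.
σ_V = |a|·σ_T = |4|·3.6 = 14.4.
variance of V = a²·variance of T = 4²·12.96 = 207.36 (the additive constant 35 does not affect variance).
μ_V = a·μ_T + b = 4·60 + 35 = 275.

σ_V = 14.4, variance of V = 207.36, μ_V = 275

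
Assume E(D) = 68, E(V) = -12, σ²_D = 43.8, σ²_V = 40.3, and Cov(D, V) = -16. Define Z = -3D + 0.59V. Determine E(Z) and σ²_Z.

E(Z) = -211.08, σ²_Z = 464.86843

E(Z) = (-3)·E(D) + 0.59·E(V) = (-3)·68 + 0.59·(-12) = -211.08.
σ²_Z = a²·σ²_D + b²·σ²_V + 2ab·Cov(D, V) with a = -3, b = 0.59.
= (-3)²·43.8 + 0.59²·40.3 + 2·(-3)·0.59·(-16)
= 394.2 + 14.02843 + 56.64 = 464.86843.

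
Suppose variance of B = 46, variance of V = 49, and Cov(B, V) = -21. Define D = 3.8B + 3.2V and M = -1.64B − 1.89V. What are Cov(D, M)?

By bilinearity, Cov(D, M) = ac·variance of B + bd·variance of V + (ad+bc)·Cov(B, V), with a=3.8, b=3.2, c=-1.64, d=-1.89.
ac·variance of B = 3.8·(-1.64)·46 = -286.672
bd·variance of V = 3.2·(-1.89)·49 = -296.352
(ad+bc)·Cov(B, V) = (-12.43)·(-21) = 261.03
Cov(D, M) = -286.672 + (-296.352) + 261.03 = -321.994.

Cov(D, M) = -321.994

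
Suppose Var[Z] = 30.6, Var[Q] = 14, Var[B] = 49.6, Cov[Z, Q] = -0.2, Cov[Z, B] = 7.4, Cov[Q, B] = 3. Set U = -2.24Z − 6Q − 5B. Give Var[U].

Var[U] = a²·Var[Z] + b²·Var[Q] + c²·Var[B] + 2ab·Cov[Z, Q] + 2ac·Cov[Z, B] + 2bc·Cov[Q, B], with a = -2.24, b = -6, c = -5.
= 153.53856 + 504 + 1240 + (-5.376) + 165.76 + 180
= 2237.92256.

Var[U] = 2237.92256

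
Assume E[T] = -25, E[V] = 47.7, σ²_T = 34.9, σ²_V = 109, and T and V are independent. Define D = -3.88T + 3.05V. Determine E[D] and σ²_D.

E[D] = 242.485, σ²_D = 1539.37106

E[D] = (-3.88)·E[T] + 3.05·E[V] = (-3.88)·(-25) + 3.05·47.7 = 242.485.
σ²_D = a²·σ²_T + b²·σ²_V + 2ab·Cov[T, V] with a = -3.88, b = 3.05.
Independence gives Cov[T, V] = 0.
= (-3.88)²·34.9 + 3.05²·109 + 2·(-3.88)·3.05·0
= 525.39856 + 1013.9725 + 0 = 1539.37106.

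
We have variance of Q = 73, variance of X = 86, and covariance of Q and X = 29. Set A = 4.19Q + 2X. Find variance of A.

variance of A = a²·variance of Q + b²·variance of X + 2ab·covariance of Q and X with a = 4.19, b = 2.
= 4.19²·73 + 2²·86 + 2·4.19·2·29
= 1281.5953 + 344 + 486.04 = 2111.6353.

variance of A = 2111.6353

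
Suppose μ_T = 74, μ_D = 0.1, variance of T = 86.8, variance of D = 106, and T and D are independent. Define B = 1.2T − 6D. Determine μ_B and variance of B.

μ_B = 1.2·μ_T + (-6)·μ_D = 1.2·74 + (-6)·0.1 = 88.2.
variance of B = a²·variance of T + b²·variance of D + 2ab·covariance of T and D with a = 1.2, b = -6.
Independence gives covariance of T and D = 0.
= 1.2²·86.8 + (-6)²·106 + 2·1.2·(-6)·0
= 124.992 + 3816 + 0 = 3940.992.

μ_B = 88.2, variance of B = 3940.992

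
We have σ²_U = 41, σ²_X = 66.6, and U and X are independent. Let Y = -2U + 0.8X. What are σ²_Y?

σ²_Y = 206.624

σ²_Y = a²·σ²_U + b²·σ²_X + 2ab·Cov[U, X] with a = -2, b = 0.8.
Independence gives Cov[U, X] = 0.
= (-2)²·41 + 0.8²·66.6 + 2·(-2)·0.8·0
= 164 + 42.624 + 0 = 206.624.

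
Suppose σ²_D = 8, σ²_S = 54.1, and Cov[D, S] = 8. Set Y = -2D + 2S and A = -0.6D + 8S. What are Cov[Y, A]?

Cov[Y, A] = 737.6

By bilinearity, Cov[Y, A] = ac·σ²_D + bd·σ²_S + (ad+bc)·Cov[D, S], with a=-2, b=2, c=-0.6, d=8.
ac·σ²_D = (-2)·(-0.6)·8 = 9.6
bd·σ²_S = 2·8·54.1 = 865.6
(ad+bc)·Cov[D, S] = (-17.2)·8 = -137.6
Cov[Y, A] = 9.6 + 865.6 + (-137.6) = 737.6.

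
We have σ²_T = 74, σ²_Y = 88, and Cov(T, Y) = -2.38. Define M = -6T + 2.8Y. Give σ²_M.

σ²_M = 3433.888

σ²_M = a²·σ²_T + b²·σ²_Y + 2ab·Cov(T, Y) with a = -6, b = 2.8.
= (-6)²·74 + 2.8²·88 + 2·(-6)·2.8·(-2.38)
= 2664 + 689.92 + 79.968 = 3433.888.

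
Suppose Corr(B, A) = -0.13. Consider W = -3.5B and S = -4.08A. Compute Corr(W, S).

Linear rescalings preserve correlation up to sign; here the slopes -3.5 and -4.08 have the same sign, so Corr(W, S) = Corr(B, A) = -0.13.

Corr(W, S) = -0.13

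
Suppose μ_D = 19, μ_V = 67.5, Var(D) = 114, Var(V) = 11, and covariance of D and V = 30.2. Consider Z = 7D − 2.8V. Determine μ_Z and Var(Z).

μ_Z = 7·μ_D + (-2.8)·μ_V = 7·19 + (-2.8)·67.5 = -56.
Var(Z) = a²·Var(D) + b²·Var(V) + 2ab·covariance of D and V with a = 7, b = -2.8.
= 7²·114 + (-2.8)²·11 + 2·7·(-2.8)·30.2
= 5586 + 86.24 + (-1183.84) = 4488.4.

μ_Z = -56, Var(Z) = 4488.4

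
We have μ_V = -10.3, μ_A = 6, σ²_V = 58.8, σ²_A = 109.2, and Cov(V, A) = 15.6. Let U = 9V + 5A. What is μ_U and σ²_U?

μ_U = -62.7, σ²_U = 8896.8

μ_U = 9·μ_V + 5·μ_A = 9·(-10.3) + 5·6 = -62.7.
σ²_U = a²·σ²_V + b²·σ²_A + 2ab·Cov(V, A) with a = 9, b = 5.
= 9²·58.8 + 5²·109.2 + 2·9·5·15.6
= 4762.8 + 2730 + 1404 = 8896.8.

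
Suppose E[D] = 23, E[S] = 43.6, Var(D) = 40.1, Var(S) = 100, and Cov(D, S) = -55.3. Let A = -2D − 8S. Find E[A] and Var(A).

E[A] = -394.8, Var(A) = 4790.8

E[A] = (-2)·E[D] + (-8)·E[S] = (-2)·23 + (-8)·43.6 = -394.8.
Var(A) = a²·Var(D) + b²·Var(S) + 2ab·Cov(D, S) with a = -2, b = -8.
= (-2)²·40.1 + (-8)²·100 + 2·(-2)·(-8)·(-55.3)
= 160.4 + 6400 + (-1769.6) = 4790.8.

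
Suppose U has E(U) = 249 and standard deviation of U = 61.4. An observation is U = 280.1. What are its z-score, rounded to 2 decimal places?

z = (U − E(U)) / standard deviation of U = (280.1 − 249) / 61.4 ≈ 0.51.

z = 0.51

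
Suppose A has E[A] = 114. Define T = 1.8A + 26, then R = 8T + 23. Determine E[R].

E[T] = 1.8·114 + 26 = 231.2.
E[R] = 8·231.2 + 23 = 1872.6.

E[R] = 1872.6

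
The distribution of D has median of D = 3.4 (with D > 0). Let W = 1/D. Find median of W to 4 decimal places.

median of W = 0.2941

1/D is monotone on this domain, so median of W = 1/(3.4) ≈ 0.2941.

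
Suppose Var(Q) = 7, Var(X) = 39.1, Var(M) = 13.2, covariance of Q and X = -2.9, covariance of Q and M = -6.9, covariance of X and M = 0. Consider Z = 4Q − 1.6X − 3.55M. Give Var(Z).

Var(Z) = 611.529

Var(Z) = a²·Var(Q) + b²·Var(X) + c²·Var(M) + 2ab·covariance of Q and X + 2ac·covariance of Q and M + 2bc·covariance of X and M, with a = 4, b = -1.6, c = -3.55.
= 112 + 100.096 + 166.353 + 37.12 + 195.96 + 0
= 611.529.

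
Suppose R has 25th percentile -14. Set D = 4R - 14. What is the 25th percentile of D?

25th percentile of D = -70

Since a = 4 > 0 the transformation is increasing, so the 25th percentile of D = a·(P_{25} of R) + b = 4·(-14) + (-14) = -70.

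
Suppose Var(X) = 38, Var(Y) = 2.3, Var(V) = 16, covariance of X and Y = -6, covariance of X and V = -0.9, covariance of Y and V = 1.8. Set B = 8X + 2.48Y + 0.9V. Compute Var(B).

Var(B) = a²·Var(X) + b²·Var(Y) + c²·Var(V) + 2ab·covariance of X and Y + 2ac·covariance of X and V + 2bc·covariance of Y and V, with a = 8, b = 2.48, c = 0.9.
= 2432 + 14.14592 + 12.96 + (-238.08) + (-12.96) + 8.0352
= 2216.10112.

Var(B) = 2216.10112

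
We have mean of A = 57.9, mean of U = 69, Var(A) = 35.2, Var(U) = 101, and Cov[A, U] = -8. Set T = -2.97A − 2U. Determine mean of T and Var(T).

mean of T = -309.963, Var(T) = 619.45568

mean of T = (-2.97)·mean of A + (-2)·mean of U = (-2.97)·57.9 + (-2)·69 = -309.963.
Var(T) = a²·Var(A) + b²·Var(U) + 2ab·Cov[A, U] with a = -2.97, b = -2.
= (-2.97)²·35.2 + (-2)²·101 + 2·(-2.97)·(-2)·(-8)
= 310.49568 + 404 + (-95.04) = 619.45568.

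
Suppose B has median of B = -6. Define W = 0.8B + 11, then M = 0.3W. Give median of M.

median of W = 0.8·(-6) + 11 = 6.2.
median of M = 0.3·6.2 = 1.86.

median of M = 1.86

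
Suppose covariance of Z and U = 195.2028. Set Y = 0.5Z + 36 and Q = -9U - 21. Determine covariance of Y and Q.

covariance of Y and Q = a·c·covariance of Z and U = 0.5·(-9)·195.2028 = -878.4126. Additive constants drop out.

covariance of Y and Q = -878.4126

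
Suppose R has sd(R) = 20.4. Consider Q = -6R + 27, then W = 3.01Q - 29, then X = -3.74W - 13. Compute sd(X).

sd(X) = 1377.90576

sd(Q) = |-6|·20.4 = 122.4.
sd(W) = |3.01|·122.4 = 368.424.
sd(X) = |-3.74|·368.424 = 1377.90576.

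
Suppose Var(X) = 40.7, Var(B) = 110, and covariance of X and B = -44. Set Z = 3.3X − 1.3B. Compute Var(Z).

Var(Z) = 1006.643

Var(Z) = a²·Var(X) + b²·Var(B) + 2ab·covariance of X and B with a = 3.3, b = -1.3.
= 3.3²·40.7 + (-1.3)²·110 + 2·3.3·(-1.3)·(-44)
= 443.223 + 185.9 + 377.52 = 1006.643.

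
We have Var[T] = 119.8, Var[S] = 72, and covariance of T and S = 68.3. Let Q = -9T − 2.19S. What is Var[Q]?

Var[Q] = 12741.5052

Var[Q] = a²·Var[T] + b²·Var[S] + 2ab·covariance of T and S with a = -9, b = -2.19.
= (-9)²·119.8 + (-2.19)²·72 + 2·(-9)·(-2.19)·68.3
= 9703.8 + 345.3192 + 2692.386 = 12741.5052.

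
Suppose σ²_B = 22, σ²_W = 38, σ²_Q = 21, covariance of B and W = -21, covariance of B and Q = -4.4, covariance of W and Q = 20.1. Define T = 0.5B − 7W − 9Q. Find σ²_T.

σ²_T = a²·σ²_B + b²·σ²_W + c²·σ²_Q + 2ab·covariance of B and W + 2ac·covariance of B and Q + 2bc·covariance of W and Q, with a = 0.5, b = -7, c = -9.
= 5.5 + 1862 + 1701 + 147 + 39.6 + 2532.6
= 6287.7.

σ²_T = 6287.7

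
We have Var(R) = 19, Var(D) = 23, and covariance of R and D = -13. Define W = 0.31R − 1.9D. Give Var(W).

Var(W) = 100.1699

Var(W) = a²·Var(R) + b²·Var(D) + 2ab·covariance of R and D with a = 0.31, b = -1.9.
= 0.31²·19 + (-1.9)²·23 + 2·0.31·(-1.9)·(-13)
= 1.8259 + 83.03 + 15.314 = 100.1699.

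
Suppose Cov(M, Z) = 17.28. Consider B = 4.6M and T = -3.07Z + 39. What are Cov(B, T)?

Cov(B, T) = a·c·Cov(M, Z) = 4.6·(-3.07)·17.28 = -244.02816. Additive constants drop out.

Cov(B, T) = -244.02816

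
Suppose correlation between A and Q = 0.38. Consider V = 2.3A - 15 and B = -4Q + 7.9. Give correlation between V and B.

correlation between V and B = -0.38

Linear rescalings preserve |correlation|; the slopes 2.3 and -4 have opposite signs, so the correlation flips sign: correlation between V and B = −correlation between A and Q = -0.38.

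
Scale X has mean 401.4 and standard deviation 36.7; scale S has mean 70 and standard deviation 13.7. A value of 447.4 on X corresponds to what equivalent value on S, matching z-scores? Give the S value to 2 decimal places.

S = 87.17

z = (447.4 − 401.4)/36.7 ≈ 1.2534.
S = 70 + z·13.7 = 70 + (447.4 − 401.4)·13.7/36.7 ≈ 87.17.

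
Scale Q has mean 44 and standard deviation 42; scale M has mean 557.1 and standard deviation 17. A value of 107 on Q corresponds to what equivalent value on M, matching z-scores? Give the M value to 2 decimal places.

z = (107 − 44)/42 = 1.5.
M = 557.1 + z·17 = 557.1 + (107 − 44)·17/42 = 582.60.

M = 582.60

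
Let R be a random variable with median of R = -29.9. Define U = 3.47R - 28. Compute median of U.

median of U = -131.753

A linear map preserves order up to sign, so median of U = a·median of R + b = 3.47·(-29.9) + (-28) = -131.753.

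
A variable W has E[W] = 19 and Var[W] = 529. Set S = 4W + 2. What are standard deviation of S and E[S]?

standard deviation of S = 92, E[S] = 78

S = 4W + 2 is linear with a = 4, b = 2.
standard deviation of W = √529 = 23.
standard deviation of S = |a|·standard deviation of W = |4|·23 = 92.
E[S] = a·E[W] + b = 4·19 + 2 = 78.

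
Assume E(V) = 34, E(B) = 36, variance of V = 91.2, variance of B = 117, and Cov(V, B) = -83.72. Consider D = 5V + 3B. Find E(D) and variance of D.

E(D) = 278, variance of D = 821.4

E(D) = 5·E(V) + 3·E(B) = 5·34 + 3·36 = 278.
variance of D = a²·variance of V + b²·variance of B + 2ab·Cov(V, B) with a = 5, b = 3.
= 5²·91.2 + 3²·117 + 2·5·3·(-83.72)
= 2280 + 1053 + (-2511.6) = 821.4.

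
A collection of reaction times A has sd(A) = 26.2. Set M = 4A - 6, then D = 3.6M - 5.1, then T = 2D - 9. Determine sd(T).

sd(M) = |4|·26.2 = 104.8.
sd(D) = |3.6|·104.8 = 377.28.
sd(T) = |2|·377.28 = 754.56.

sd(T) = 754.56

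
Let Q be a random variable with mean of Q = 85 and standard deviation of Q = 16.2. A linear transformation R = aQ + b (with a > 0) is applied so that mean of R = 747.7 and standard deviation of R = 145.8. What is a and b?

a = 9, b = -17.3

standard deviation of R = a·standard deviation of Q (a > 0), so a = 145.8/16.2 = 9.
mean of R = a·mean of Q + b, so b = 747.7 − 9·85 = -17.3.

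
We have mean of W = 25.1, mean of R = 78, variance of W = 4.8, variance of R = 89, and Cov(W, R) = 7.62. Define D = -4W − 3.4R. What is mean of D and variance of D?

mean of D = (-4)·mean of W + (-3.4)·mean of R = (-4)·25.1 + (-3.4)·78 = -365.6.
variance of D = a²·variance of W + b²·variance of R + 2ab·Cov(W, R) with a = -4, b = -3.4.
= (-4)²·4.8 + (-3.4)²·89 + 2·(-4)·(-3.4)·7.62
= 76.8 + 1028.84 + 207.264 = 1312.904.

mean of D = -365.6, variance of D = 1312.904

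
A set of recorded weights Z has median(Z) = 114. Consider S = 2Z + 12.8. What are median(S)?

median(S) = 240.8

A linear map preserves order up to sign, so median(S) = a·median(Z) + b = 2·114 + 12.8 = 240.8.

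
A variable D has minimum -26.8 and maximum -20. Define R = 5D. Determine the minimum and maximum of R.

min(R) = -134, max(R) = -100

a = 5 > 0, so min(R) = a·min(D)+b = 5·(-26.8) = -134 and max(R) = 5·(-20) = -100.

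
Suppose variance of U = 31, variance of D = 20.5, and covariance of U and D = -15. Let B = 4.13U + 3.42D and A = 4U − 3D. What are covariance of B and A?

By bilinearity, covariance of B and A = ac·variance of U + bd·variance of D + (ad+bc)·covariance of U and D, with a=4.13, b=3.42, c=4, d=-3.
ac·variance of U = 4.13·4·31 = 512.12
bd·variance of D = 3.42·(-3)·20.5 = -210.33
(ad+bc)·covariance of U and D = (1.29)·(-15) = -19.35
covariance of B and A = 512.12 + (-210.33) + (-19.35) = 282.44.

covariance of B and A = 282.44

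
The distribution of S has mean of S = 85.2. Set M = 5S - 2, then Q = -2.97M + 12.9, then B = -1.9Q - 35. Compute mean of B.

mean of B = 2333.122

mean of M = 5·85.2 + (-2) = 424.
mean of Q = (-2.97)·424 + 12.9 = -1246.38.
mean of B = (-1.9)·(-1246.38) + (-35) = 2333.122.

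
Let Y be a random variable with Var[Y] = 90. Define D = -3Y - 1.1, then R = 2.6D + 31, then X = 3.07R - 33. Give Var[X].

Var[X] = 51606.98244

Var[D] = (-3)²·90 = 810.
Var[R] = 2.6²·810 = 5475.6.
Var[X] = 3.07²·5475.6 = 51606.98244.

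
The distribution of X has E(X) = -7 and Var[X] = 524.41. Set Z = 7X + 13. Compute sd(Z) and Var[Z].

Z = 7X + 13 is linear with a = 7, b = 13.
sd(X) = √524.41 = 22.9.
sd(Z) = |a|·sd(X) = |7|·22.9 = 160.3.
Var[Z] = a²·Var[X] = 7²·524.41 = 25696.09 (the additive constant 13 does not affect variance).

sd(Z) = 160.3, Var[Z] = 25696.09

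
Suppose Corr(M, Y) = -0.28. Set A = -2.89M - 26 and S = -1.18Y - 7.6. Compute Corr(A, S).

Linear rescalings preserve correlation up to sign; here the slopes -2.89 and -1.18 have the same sign, so Corr(A, S) = Corr(M, Y) = -0.28.

Corr(A, S) = -0.28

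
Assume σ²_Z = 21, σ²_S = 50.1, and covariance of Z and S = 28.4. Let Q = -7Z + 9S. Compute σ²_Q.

σ²_Q = a²·σ²_Z + b²·σ²_S + 2ab·covariance of Z and S with a = -7, b = 9.
= (-7)²·21 + 9²·50.1 + 2·(-7)·9·28.4
= 1029 + 4058.1 + (-3578.4) = 1508.7.

σ²_Q = 1508.7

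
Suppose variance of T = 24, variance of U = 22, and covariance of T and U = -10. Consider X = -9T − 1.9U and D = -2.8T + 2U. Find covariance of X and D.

By bilinearity, covariance of X and D = ac·variance of T + bd·variance of U + (ad+bc)·covariance of T and U, with a=-9, b=-1.9, c=-2.8, d=2.
ac·variance of T = (-9)·(-2.8)·24 = 604.8
bd·variance of U = (-1.9)·2·22 = -83.6
(ad+bc)·covariance of T and U = (-12.68)·(-10) = 126.8
covariance of X and D = 604.8 + (-83.6) + 126.8 = 648.

covariance of X and D = 648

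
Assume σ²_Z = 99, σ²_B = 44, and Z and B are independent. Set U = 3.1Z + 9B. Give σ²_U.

σ²_U = 4515.39

σ²_U = a²·σ²_Z + b²·σ²_B + 2ab·covariance of Z and B with a = 3.1, b = 9.
Independence gives covariance of Z and B = 0.
= 3.1²·99 + 9²·44 + 2·3.1·9·0
= 951.39 + 3564 + 0 = 4515.39.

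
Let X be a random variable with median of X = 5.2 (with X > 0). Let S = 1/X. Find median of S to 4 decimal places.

median of S = 0.1923

1/X is monotone on this domain, so median of S = 1/(5.2) ≈ 0.1923.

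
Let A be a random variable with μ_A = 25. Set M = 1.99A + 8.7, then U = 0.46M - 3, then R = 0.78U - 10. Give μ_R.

μ_R = 8.63186

μ_M = 1.99·25 + 8.7 = 58.45.
μ_U = 0.46·58.45 + (-3) = 23.887.
μ_R = 0.78·23.887 + (-10) = 8.63186.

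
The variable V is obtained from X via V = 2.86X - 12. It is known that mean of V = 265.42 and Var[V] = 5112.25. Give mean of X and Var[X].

From V = 2.86X - 12: mean of V = a·mean of X + b, so mean of X = (mean of V − b)/a = (265.42 − (-12))/2.86 = 97.
Var[V] = a²·Var[X], so Var[X] = 5112.25/2.86² = 625.

mean of X = 97, Var[X] = 625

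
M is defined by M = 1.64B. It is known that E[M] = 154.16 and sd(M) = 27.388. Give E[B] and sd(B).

From M = 1.64B: E[M] = a·E[B] + b, so E[B] = (E[M] − b)/a = (154.16 − 0)/1.64 = 94.
sd(M) = |a|·sd(B), so sd(B) = 27.388/|1.64| = 16.7.

E[B] = 94, sd(B) = 16.7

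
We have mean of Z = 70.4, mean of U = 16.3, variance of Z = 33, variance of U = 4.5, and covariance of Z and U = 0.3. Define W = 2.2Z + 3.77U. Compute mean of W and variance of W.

mean of W = 2.2·mean of Z + 3.77·mean of U = 2.2·70.4 + 3.77·16.3 = 216.331.
variance of W = a²·variance of Z + b²·variance of U + 2ab·covariance of Z and U with a = 2.2, b = 3.77.
= 2.2²·33 + 3.77²·4.5 + 2·2.2·3.77·0.3
= 159.72 + 63.95805 + 4.9764 = 228.65445.

mean of W = 216.331, variance of W = 228.65445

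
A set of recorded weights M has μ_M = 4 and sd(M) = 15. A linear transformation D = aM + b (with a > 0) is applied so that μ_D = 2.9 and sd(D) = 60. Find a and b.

sd(D) = a·sd(M) (a > 0), so a = 60/15 = 4.
μ_D = a·μ_M + b, so b = 2.9 − 4·4 = -13.1.

a = 4, b = -13.1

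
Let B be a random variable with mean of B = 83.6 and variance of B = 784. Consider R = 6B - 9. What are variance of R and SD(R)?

variance of R = 28224, SD(R) = 168

R = 6B - 9 is linear with a = 6, b = -9.
variance of R = a²·variance of B = 6²·784 = 28224 (the additive constant -9 does not affect variance).
SD(B) = √784 = 28.
SD(R) = |a|·SD(B) = |6|·28 = 168.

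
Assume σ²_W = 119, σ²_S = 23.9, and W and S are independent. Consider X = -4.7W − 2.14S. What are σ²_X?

σ²_X = a²·σ²_W + b²·σ²_S + 2ab·Cov(W, S) with a = -4.7, b = -2.14.
Independence gives Cov(W, S) = 0.
= (-4.7)²·119 + (-2.14)²·23.9 + 2·(-4.7)·(-2.14)·0
= 2628.71 + 109.45244 + 0 = 2738.16244.

σ²_X = 2738.16244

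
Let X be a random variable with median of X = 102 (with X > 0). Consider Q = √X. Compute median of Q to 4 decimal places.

median of Q = 10.0995

√X is monotone on this domain, so median of Q = √(102) ≈ 10.0995.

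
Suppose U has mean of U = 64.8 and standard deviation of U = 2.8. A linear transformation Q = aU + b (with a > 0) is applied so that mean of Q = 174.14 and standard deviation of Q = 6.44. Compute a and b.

standard deviation of Q = a·standard deviation of U (a > 0), so a = 6.44/2.8 = 2.3.
mean of Q = a·mean of U + b, so b = 174.14 − 2.3·64.8 = 25.1.

a = 2.3, b = 25.1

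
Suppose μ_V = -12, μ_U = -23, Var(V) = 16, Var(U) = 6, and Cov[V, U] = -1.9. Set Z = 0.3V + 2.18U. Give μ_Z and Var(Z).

μ_Z = -53.74, Var(Z) = 27.4692

μ_Z = 0.3·μ_V + 2.18·μ_U = 0.3·(-12) + 2.18·(-23) = -53.74.
Var(Z) = a²·Var(V) + b²·Var(U) + 2ab·Cov[V, U] with a = 0.3, b = 2.18.
= 0.3²·16 + 2.18²·6 + 2·0.3·2.18·(-1.9)
= 1.44 + 28.5144 + (-2.4852) = 27.4692.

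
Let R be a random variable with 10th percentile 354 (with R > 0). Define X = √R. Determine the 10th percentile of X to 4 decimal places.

√R is increasing, so P_{10}(X) = g(P_{10}(R)) ≈ 18.8149.

10th percentile of X = 18.8149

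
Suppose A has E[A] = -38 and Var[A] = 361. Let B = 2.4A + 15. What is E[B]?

E[B] = -76.2

B = 2.4A + 15 is linear with a = 2.4, b = 15.
E[B] = a·E[A] + b = 2.4·(-38) + 15 = -76.2.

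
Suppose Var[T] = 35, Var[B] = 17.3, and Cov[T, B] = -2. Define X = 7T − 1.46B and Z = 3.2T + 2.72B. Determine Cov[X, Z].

Cov[X, Z] = 686.56224

By bilinearity, Cov[X, Z] = ac·Var[T] + bd·Var[B] + (ad+bc)·Cov[T, B], with a=7, b=-1.46, c=3.2, d=2.72.
ac·Var[T] = 7·3.2·35 = 784
bd·Var[B] = (-1.46)·2.72·17.3 = -68.70176
(ad+bc)·Cov[T, B] = (14.368)·(-2) = -28.736
Cov[X, Z] = 784 + (-68.70176) + (-28.736) = 686.56224.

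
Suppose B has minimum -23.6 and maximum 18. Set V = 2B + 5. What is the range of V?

Range(V) = 83.2

Range of B = 18 − (-23.6) = 41.6.
Range(V) = |a|·Range(B) = |2|·41.6 = 83.2.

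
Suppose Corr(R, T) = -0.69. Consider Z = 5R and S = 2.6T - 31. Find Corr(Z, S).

Corr(Z, S) = -0.69

Linear rescalings preserve correlation up to sign; here the slopes 5 and 2.6 have the same sign, so Corr(Z, S) = Corr(R, T) = -0.69.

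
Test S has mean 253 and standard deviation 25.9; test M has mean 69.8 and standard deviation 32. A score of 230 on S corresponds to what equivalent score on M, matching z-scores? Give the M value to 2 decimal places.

M = 41.38

z = (230 − 253)/25.9 ≈ -0.888.
M = 69.8 + z·32 = 69.8 + (230 − 253)·32/25.9 ≈ 41.38.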